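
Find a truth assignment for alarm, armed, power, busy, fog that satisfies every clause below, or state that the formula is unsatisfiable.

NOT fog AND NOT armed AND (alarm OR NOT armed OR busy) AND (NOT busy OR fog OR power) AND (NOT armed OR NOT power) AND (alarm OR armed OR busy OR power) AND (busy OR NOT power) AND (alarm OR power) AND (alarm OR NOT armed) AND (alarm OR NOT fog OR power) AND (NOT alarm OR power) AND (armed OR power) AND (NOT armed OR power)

Unit clause (NOT fog) forces fog = False.
Unit clause (NOT armed) forces armed = False.
In (armed OR power) only power is left, so power = True.
In (busy OR NOT power) only busy is left, so busy = True.
Set alarm = False.
All clauses satisfied.

alarm=F, armed=F, power=T, busy=T, fog=F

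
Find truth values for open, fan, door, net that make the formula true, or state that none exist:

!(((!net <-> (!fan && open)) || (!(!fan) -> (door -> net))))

open = False, fan = True, door = True, net = False

  !(((!net <-> (!fan && open)) || (!(!fan) -> (door -> net)))) = True
    (!net <-> (!fan && open)) || (!(!fan) -> (door -> net)) = False
      !net <-> (!fan && open) = False
        !net = True
        !fan && open = False
          !fan = False
      !(!fan) -> (door -> net) = False
        !(!fan) = True
          !fan = False
        door -> net = False
The formula evaluates to True.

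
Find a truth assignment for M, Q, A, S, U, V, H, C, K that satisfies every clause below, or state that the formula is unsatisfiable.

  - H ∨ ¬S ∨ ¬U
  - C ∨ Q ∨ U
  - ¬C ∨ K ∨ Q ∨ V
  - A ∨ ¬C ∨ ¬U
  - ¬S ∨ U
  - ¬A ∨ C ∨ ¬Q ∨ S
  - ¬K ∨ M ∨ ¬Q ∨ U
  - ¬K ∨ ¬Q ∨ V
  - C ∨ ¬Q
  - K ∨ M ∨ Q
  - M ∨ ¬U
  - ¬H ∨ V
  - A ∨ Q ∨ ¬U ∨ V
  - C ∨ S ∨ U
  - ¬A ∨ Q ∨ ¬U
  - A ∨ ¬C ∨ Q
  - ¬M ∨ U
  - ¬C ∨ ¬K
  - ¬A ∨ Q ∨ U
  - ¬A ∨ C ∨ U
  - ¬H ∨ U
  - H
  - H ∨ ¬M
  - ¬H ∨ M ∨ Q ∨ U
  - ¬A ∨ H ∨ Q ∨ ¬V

Unit clause (H) forces H = True.
In (¬H ∨ V) only V is left, so V = True.
In (¬H ∨ U) only U is left, so U = True.
In (M ∨ ¬U) only M is left, so M = True.
Set Q = False.
  then (¬A ∨ Q ∨ ¬U) forces A = False.
  then (A ∨ ¬C ∨ Q) forces C = False.
Set S = False.
Set K = False.
All clauses satisfied.

M = True, Q = False, A = False, S = False, U = True, V = True, H = True, C = False, K = False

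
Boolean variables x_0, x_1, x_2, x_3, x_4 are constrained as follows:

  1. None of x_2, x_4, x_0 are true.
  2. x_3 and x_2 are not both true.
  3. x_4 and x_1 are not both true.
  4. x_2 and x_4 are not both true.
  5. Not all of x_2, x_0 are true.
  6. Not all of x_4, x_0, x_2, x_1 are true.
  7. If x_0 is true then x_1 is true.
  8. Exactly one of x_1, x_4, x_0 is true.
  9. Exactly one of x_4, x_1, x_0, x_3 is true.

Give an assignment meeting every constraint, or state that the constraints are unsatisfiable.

x_0: False; x_1: True; x_2: False; x_3: False; x_4: False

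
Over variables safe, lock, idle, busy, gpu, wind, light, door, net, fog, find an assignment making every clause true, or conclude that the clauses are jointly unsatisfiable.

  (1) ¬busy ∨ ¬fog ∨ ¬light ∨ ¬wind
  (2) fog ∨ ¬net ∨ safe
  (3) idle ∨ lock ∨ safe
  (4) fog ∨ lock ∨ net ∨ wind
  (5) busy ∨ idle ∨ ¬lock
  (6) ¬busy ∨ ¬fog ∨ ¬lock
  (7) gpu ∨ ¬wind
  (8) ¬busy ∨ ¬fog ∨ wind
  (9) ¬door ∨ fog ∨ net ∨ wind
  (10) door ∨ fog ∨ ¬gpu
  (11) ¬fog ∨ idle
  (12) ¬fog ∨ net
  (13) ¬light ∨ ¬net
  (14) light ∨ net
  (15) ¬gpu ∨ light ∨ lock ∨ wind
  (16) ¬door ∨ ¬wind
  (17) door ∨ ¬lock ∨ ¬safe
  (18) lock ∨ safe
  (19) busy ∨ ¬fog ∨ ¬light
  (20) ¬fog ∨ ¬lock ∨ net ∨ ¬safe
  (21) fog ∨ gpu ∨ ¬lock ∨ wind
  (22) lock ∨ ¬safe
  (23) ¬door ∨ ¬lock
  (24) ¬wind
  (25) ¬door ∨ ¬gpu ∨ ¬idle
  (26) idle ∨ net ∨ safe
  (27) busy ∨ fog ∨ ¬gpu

Unit clause (¬wind) forces wind = False.
Try safe = True:
  (lock ∨ ¬safe) forces lock = True.
  (door ∨ ¬lock ∨ ¬safe) forces door = True.
  clause (¬door ∨ ¬lock) is falsified — backtrack.
So safe = False.
  then (lock ∨ safe) forces lock = True.
  then (¬door ∨ ¬lock) forces door = False.
Set idle = True.
Set busy = False.
Set gpu = False.
  then (fog ∨ gpu ∨ ¬lock ∨ wind) forces fog = True.
  then (¬fog ∨ net) forces net = True.
  then (¬light ∨ ¬net) forces light = False.
All clauses satisfied.

safe = False, lock = True, idle = True, busy = False, gpu = False, wind = False, light = False, door = False, net = True, fog = True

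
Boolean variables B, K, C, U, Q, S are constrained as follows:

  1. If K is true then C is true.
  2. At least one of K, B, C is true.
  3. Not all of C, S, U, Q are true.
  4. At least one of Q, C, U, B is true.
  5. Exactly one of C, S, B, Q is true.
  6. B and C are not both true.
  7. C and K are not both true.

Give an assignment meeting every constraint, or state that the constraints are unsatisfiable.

B = False, K = False, C = True, U = False, Q = False, S = False

  (1) K=F ⇒ C: vacuous ✓
  (2) {K, B, C}: 1 true — at least one ✓
  (3) {C, S, U, Q}: 1/4 true — not all ✓
  (4) {Q, C, U, B}: 1 true — at least one ✓
  (5) {C, S, B, Q}: 1 true — exactly one ✓
  (6) B=F, C=T — not both ✓
  (7) C=T, K=F — not both ✓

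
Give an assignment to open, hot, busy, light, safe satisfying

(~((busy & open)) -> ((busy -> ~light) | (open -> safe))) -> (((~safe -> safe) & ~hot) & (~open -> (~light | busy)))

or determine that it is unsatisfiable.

open = False; hot = False; busy = True; light = False; safe = True

  (~((busy & open)) -> ((busy -> ~light) | (open -> safe))) -> (((~safe -> safe) & ~hot) & (~open -> (~light | busy))) = True
    ~((busy & open)) -> ((busy -> ~light) | (open -> safe)) = True
      ~((busy & open)) = True
        busy & open = False
      (busy -> ~light) | (open -> safe) = True
        busy -> ~light = True
          ~light = True
        open -> safe = True
    ((~safe -> safe) & ~hot) & (~open -> (~light | busy)) = True
      (~safe -> safe) & ~hot = True
        ~safe -> safe = True
          ~safe = False
        ~hot = True
      ~open -> (~light | busy) = True
        ~open = True
        ~light | busy = True
          ~light = True
The formula evaluates to True.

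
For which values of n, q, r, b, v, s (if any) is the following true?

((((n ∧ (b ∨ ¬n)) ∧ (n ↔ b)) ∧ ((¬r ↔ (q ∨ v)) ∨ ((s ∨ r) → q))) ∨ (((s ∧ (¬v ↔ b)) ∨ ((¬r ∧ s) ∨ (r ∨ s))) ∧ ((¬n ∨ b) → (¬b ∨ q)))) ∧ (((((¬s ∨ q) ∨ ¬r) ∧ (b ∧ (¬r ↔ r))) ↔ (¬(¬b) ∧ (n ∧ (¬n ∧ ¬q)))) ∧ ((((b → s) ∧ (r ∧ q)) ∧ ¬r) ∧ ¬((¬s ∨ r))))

Unsatisfiable — no assignment works.

Case r = True: the conjunct ¬r is False.
Case r = False: the conjunct r is False.
Both cases fail — unsatisfiable.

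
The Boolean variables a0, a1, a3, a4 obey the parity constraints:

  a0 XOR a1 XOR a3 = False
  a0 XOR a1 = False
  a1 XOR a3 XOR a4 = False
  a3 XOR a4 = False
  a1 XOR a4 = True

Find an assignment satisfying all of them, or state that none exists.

Adding constraints 1, 2, 3, 5 mod 2: every variable appears an even number of times on the left, so the left side is 0.
But the right sides sum to 1 (mod 2). 0 ≠ 1 — the system is inconsistent.

UNSATISFIABLE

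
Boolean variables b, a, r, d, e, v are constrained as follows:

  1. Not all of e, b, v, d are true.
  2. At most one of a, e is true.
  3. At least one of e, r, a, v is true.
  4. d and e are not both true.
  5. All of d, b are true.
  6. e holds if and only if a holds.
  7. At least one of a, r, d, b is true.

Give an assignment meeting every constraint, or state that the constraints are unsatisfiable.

b=T, a=F, r=F, d=T, e=F, v=T

  (1) {e, b, v, d}: 3/4 true — not all ✓
  (2) {a, e}: 0 true — at most one ✓
  (3) {e, r, a, v}: 1 true — at least one ✓
  (4) d=T, e=F — not both ✓
  (5) {d, b}: all 2 true ✓
  (6) e=F, a=F — same ✓
  (7) {a, r, d, b}: 2 true — at least one ✓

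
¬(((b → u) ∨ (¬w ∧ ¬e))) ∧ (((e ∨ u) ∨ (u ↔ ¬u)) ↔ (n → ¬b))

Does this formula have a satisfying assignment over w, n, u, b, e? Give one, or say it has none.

w=T; n=F; u=F; b=T; e=T

  ¬(((b → u) ∨ (¬w ∧ ¬e))) = True
    (b → u) ∨ (¬w ∧ ¬e) = False
      b → u = False
      ¬w ∧ ¬e = False
        ¬w = False
        ¬e = False
  ((e ∨ u) ∨ (u ↔ ¬u)) ↔ (n → ¬b) = True
    (e ∨ u) ∨ (u ↔ ¬u) = True
      e ∨ u = True
      u ↔ ¬u = False
        ¬u = True
    n → ¬b = True
      ¬b = False
Both conjuncts True, so the formula holds.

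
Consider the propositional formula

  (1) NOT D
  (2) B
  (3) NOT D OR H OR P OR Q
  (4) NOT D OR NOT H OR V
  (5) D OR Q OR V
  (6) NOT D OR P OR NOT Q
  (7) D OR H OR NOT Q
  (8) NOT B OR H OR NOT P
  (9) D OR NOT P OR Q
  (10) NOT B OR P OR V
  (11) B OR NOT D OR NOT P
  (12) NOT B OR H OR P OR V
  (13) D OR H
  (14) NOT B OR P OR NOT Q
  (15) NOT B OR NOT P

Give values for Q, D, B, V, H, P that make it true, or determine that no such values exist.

Q: False, D: False, B: True, V: True, H: True, P: False

Unit clause (NOT D) forces D = False.
Unit clause (B) forces B = True.
In (D OR H) only H is left, so H = True.
In (NOT B OR NOT P) only NOT P is left, so P = False.
In (NOT B OR P OR V) only V is left, so V = True.
In (NOT B OR P OR NOT Q) only NOT Q is left, so Q = False.
All clauses satisfied.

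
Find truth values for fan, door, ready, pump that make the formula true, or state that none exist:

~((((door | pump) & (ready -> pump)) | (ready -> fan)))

fan=F; door=T; ready=T; pump=F

  ~((((door | pump) & (ready -> pump)) | (ready -> fan))) = True
    ((door | pump) & (ready -> pump)) | (ready -> fan) = False
      (door | pump) & (ready -> pump) = False
        door | pump = True
        ready -> pump = False
      ready -> fan = False
The formula evaluates to True.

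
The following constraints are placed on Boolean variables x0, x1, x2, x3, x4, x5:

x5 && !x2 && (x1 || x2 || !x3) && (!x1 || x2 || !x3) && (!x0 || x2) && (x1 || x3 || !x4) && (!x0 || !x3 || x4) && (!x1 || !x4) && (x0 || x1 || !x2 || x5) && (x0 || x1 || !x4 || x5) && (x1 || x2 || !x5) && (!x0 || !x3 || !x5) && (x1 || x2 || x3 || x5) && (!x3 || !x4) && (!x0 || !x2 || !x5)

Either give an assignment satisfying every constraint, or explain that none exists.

x0 = False, x1 = True, x2 = False, x3 = False, x4 = False, x5 = True

Unit clause (x5) forces x5 = True.
Unit clause (!x2) forces x2 = False.
In (!x0 || x2) only !x0 is left, so x0 = False.
In (x1 || x2 || !x5) only x1 is left, so x1 = True.
In (!x1 || x2 || !x3) only !x3 is left, so x3 = False.
In (!x1 || !x4) only !x4 is left, so x4 = False.
All clauses satisfied.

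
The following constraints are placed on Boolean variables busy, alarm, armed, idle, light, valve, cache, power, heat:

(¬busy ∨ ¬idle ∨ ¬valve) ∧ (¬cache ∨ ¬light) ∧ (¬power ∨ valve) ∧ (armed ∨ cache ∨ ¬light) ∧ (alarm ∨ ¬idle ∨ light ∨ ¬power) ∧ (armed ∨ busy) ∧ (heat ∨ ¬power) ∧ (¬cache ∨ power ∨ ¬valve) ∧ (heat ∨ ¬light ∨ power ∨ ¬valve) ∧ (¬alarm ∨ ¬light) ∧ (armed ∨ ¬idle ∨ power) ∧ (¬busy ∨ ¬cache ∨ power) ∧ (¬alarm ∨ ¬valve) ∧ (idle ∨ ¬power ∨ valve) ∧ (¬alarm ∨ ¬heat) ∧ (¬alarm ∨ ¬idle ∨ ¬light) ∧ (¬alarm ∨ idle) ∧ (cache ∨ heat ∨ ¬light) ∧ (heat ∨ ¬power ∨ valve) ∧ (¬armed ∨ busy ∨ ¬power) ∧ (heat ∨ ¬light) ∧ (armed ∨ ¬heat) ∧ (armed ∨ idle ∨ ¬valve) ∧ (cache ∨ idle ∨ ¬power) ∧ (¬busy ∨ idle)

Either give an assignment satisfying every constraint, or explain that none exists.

Set busy = False.
  then (armed ∨ busy) forces armed = True.
  then (¬armed ∨ busy ∨ ¬power) forces power = False.
Set alarm = False.
Set idle = True.
Set light = True.
  then (¬cache ∨ ¬light) forces cache = False.
  then (cache ∨ heat ∨ ¬light) forces heat = True.
Set valve = True.
All clauses satisfied.

busy: False, alarm: False, armed: True, idle: True, light: True, valve: True, cache: False, power: False, heat: True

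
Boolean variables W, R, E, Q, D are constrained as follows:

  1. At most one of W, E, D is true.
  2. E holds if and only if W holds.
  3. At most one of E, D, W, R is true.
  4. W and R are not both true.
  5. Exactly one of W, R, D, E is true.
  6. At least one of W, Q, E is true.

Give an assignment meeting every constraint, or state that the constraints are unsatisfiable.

W = False, R = True, E = False, Q = True, D = False

  (1) {W, E, D}: 0 true — at most one ✓
  (2) E=F, W=F — same ✓
  (3) {E, D, W, R}: 1 true — at most one ✓
  (4) W=F, R=T — not both ✓
  (5) {W, R, D, E}: 1 true — exactly one ✓
  (6) {W, Q, E}: 1 true — at least one ✓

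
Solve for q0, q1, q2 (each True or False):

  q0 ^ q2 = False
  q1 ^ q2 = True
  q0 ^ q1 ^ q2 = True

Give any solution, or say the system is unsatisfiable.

q0 = False, q1 = True, q2 = False

q0 ^ q2 = F ^ F = False ✓
q1 ^ q2 = T ^ F = True ✓
q0 ^ q1 ^ q2 = F ^ T ^ F = True ✓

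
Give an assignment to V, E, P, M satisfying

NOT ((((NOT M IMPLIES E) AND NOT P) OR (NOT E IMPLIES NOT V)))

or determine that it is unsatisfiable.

V: True, E: False, P: True, M: True

  NOT ((((NOT M IMPLIES E) AND NOT P) OR (NOT E IMPLIES NOT V))) = True
    ((NOT M IMPLIES E) AND NOT P) OR (NOT E IMPLIES NOT V) = False
      (NOT M IMPLIES E) AND NOT P = False
        NOT M IMPLIES E = True
          NOT M = False
        NOT P = False
      NOT E IMPLIES NOT V = False
        NOT E = True
        NOT V = False
The formula evaluates to True.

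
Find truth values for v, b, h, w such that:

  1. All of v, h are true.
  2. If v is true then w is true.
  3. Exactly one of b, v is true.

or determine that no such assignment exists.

v: True, b: False, h: True, w: True

  (1) {v, h}: all 2 true ✓
  (2) v=T ⇒ w: T ✓
  (3) {b, v}: 1 true — exactly one ✓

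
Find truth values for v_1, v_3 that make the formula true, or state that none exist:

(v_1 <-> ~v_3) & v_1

v_1: True; v_3: False

  v_1 <-> ~v_3 = True
    ~v_3 = True
Both conjuncts True, so the formula holds.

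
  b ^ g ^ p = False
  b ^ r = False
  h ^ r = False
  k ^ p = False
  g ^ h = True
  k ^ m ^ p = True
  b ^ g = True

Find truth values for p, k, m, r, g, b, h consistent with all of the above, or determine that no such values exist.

p = True; k = True; m = True; r = True; g = False; b = True; h = True

b ^ g ^ p = T ^ F ^ T = False ✓
b ^ r = T ^ T = False ✓
h ^ r = T ^ T = False ✓
k ^ p = T ^ T = False ✓
g ^ h = F ^ T = True ✓
k ^ m ^ p = T ^ T ^ T = True ✓
b ^ g = T ^ F = True ✓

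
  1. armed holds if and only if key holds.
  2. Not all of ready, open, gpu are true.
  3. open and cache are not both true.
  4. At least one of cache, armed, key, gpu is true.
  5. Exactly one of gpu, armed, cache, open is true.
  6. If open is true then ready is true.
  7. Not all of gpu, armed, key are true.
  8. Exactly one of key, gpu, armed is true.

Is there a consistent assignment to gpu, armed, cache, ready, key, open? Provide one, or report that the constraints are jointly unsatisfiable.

gpu = True, armed = False, cache = False, ready = True, key = False, open = False

  (1) armed=F, key=F — same ✓
  (2) {ready, open, gpu}: 2/3 true — not all ✓
  (3) open=F, cache=F — not both ✓
  (4) {cache, armed, key, gpu}: 1 true — at least one ✓
  (5) {gpu, armed, cache, open}: 1 true — exactly one ✓
  (6) open=F ⇒ ready: vacuous ✓
  (7) {gpu, armed, key}: 1/3 true — not all ✓
  (8) {key, gpu, armed}: 1 true — exactly one ✓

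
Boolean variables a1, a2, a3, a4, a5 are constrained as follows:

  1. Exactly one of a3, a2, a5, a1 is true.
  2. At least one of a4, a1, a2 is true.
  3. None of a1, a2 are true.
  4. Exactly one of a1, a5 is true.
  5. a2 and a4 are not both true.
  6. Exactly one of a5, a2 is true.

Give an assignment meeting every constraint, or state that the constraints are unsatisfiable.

a1: False, a2: False, a3: False, a4: True, a5: True

  (1) {a3, a2, a5, a1}: 1 true — exactly one ✓
  (2) {a4, a1, a2}: 1 true — at least one ✓
  (3) {a1, a2}: 0 true — none ✓
  (4) {a1, a5}: 1 true — exactly one ✓
  (5) a2=F, a4=T — not both ✓
  (6) {a5, a2}: 1 true — exactly one ✓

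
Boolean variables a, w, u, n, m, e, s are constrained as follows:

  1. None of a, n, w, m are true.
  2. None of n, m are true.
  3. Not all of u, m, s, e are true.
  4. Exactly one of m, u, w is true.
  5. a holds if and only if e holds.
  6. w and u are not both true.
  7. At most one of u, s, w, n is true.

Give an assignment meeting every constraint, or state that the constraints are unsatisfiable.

a: False, w: False, u: True, n: False, m: False, e: False, s: False

  (1) {a, n, w, m}: 0 true — none ✓
  (2) {n, m}: 0 true — none ✓
  (3) {u, m, s, e}: 1/4 true — not all ✓
  (4) {m, u, w}: 1 true — exactly one ✓
  (5) a=F, e=F — same ✓
  (6) w=F, u=T — not both ✓
  (7) {u, s, w, n}: 1 true — at most one ✓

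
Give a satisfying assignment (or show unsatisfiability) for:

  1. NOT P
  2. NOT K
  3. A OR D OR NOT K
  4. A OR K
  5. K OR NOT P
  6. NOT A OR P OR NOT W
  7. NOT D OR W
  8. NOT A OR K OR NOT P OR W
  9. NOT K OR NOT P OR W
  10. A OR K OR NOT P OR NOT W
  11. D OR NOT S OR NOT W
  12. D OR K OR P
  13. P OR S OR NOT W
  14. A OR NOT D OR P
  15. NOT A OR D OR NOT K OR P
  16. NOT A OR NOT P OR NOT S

Unsatisfiable — no assignment works.

Case P = True:
  Clause (NOT P) is falsified — contradiction.
Case P = False:
  (NOT K) forces K = False.
  (A OR K) forces A = True.
  (NOT A OR P OR NOT W) forces W = False.
  (NOT D OR W) forces D = False.
  Clause (D OR K OR P) is falsified — contradiction.
Both cases fail, so the formula is unsatisfiable.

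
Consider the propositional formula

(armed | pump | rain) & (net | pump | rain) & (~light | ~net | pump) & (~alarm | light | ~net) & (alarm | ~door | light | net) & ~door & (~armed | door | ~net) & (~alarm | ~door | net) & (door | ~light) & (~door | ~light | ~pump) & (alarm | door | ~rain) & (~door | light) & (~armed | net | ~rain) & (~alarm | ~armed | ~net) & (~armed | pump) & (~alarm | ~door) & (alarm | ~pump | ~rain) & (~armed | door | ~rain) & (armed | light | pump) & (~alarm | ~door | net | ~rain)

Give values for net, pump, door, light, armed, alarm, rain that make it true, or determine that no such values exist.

net = False, pump = True, door = False, light = False, armed = True, alarm = True, rain = False

Unit clause (~door) forces door = False.
In (door | ~light) only ~light is left, so light = False.
Set net = False.
Try pump = False:
  (net | pump | rain) forces rain = True.
  (alarm | door | ~rain) forces alarm = True.
  (~armed | net | ~rain) forces armed = False.
  clause (armed | light | pump) is falsified — backtrack.
So pump = True.
Set armed = True.
  then (~armed | net | ~rain) forces rain = False.
Set alarm = True.
All clauses satisfied.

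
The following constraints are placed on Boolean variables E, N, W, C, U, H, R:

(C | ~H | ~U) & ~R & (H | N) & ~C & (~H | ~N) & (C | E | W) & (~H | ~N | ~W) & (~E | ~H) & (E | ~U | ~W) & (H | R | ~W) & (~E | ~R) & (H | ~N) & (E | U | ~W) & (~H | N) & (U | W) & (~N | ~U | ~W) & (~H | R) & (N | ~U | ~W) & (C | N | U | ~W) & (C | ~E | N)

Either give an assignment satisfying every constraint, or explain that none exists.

Case C = True:
  Clause (~C) is falsified — contradiction.
Case C = False:
  (~R) forces R = False.
  (~H | R) forces H = False.
  (H | N) forces N = True.
  Clause (H | ~N) is falsified — contradiction.
Both cases fail, so the formula is unsatisfiable.

UNSATISFIABLE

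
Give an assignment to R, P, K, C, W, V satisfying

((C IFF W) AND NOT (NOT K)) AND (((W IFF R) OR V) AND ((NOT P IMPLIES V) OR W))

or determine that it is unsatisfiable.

R = True, P = True, K = True, C = True, W = True, V = True

  (C IFF W) AND NOT (NOT K) = True
    C IFF W = True
    NOT (NOT K) = True
      NOT K = False
  ((W IFF R) OR V) AND ((NOT P IMPLIES V) OR W) = True
    (W IFF R) OR V = True
      W IFF R = True
    (NOT P IMPLIES V) OR W = True
      NOT P IMPLIES V = True
        NOT P = False
Both conjuncts True, so the formula holds.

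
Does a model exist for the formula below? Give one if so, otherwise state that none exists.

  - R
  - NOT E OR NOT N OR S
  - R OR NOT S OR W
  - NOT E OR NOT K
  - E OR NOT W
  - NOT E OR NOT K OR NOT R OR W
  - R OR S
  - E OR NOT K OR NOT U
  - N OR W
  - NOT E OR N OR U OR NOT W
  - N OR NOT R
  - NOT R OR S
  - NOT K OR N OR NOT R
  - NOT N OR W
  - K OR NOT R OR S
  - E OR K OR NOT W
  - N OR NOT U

U: True; K: False; E: True; S: True; R: True; W: True; N: True

Unit clause (R) forces R = True.
In (N OR NOT R) only N is left, so N = True.
In (NOT R OR S) only S is left, so S = True.
In (NOT N OR W) only W is left, so W = True.
In (E OR NOT W) only E is left, so E = True.
In (NOT E OR NOT K) only NOT K is left, so K = False.
Set U = True.
All clauses satisfied.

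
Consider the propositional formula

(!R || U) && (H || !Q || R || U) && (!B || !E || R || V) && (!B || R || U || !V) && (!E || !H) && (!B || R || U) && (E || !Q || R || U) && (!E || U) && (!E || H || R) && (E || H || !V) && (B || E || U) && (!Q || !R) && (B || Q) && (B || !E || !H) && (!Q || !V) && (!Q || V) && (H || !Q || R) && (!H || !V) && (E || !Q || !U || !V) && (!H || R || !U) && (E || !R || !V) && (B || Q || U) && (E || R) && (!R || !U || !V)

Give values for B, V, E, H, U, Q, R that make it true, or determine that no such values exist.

Try B = False:
  (B || Q) forces Q = True.
  (!Q || !R) forces R = False.
  (!Q || !V) forces V = False.
  clause (!Q || V) is falsified — backtrack.
So B = True.
Set V = False.
  then (!Q || V) forces Q = False.
Set E = False.
  then (E || R) forces R = True.
  then (!R || U) forces U = True.
Set H = True.
All clauses satisfied.

B = True; V = False; E = False; H = True; U = True; Q = False; R = True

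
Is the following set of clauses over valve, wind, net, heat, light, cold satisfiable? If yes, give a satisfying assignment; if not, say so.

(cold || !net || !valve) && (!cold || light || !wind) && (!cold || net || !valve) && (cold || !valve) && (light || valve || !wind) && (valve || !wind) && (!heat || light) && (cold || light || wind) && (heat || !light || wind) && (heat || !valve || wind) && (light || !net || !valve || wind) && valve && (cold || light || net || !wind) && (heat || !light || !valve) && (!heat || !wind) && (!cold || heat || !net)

valve: True, wind: False, net: True, heat: True, light: True, cold: True

Unit clause (valve) forces valve = True.
In (cold || !valve) only cold is left, so cold = True.
In (!cold || net || !valve) only net is left, so net = True.
In (!cold || heat || !net) only heat is left, so heat = True.
In (!heat || light) only light is left, so light = True.
In (!heat || !wind) only !wind is left, so wind = False.
All clauses satisfied.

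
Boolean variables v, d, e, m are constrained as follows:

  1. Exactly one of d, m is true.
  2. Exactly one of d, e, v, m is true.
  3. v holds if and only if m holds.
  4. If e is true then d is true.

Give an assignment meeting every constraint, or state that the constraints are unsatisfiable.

v = False; d = True; e = False; m = False

  (1) {d, m}: 1 true — exactly one ✓
  (2) {d, e, v, m}: 1 true — exactly one ✓
  (3) v=F, m=F — same ✓
  (4) e=F ⇒ d: vacuous ✓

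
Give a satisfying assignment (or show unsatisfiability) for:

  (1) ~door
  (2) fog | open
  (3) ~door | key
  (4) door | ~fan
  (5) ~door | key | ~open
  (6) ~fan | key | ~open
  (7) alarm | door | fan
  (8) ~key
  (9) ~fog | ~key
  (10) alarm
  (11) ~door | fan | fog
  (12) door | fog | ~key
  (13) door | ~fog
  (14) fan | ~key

alarm = True, door = False, key = False, fan = False, fog = False, open = True

Unit clause (~door) forces door = False.
In (door | ~fan) only ~fan is left, so fan = False.
In (alarm | door | fan) only alarm is left, so alarm = True.
Unit clause (~key) forces key = False.
In (door | ~fog) only ~fog is left, so fog = False.
In (fog | open) only open is left, so open = True.
All clauses satisfied.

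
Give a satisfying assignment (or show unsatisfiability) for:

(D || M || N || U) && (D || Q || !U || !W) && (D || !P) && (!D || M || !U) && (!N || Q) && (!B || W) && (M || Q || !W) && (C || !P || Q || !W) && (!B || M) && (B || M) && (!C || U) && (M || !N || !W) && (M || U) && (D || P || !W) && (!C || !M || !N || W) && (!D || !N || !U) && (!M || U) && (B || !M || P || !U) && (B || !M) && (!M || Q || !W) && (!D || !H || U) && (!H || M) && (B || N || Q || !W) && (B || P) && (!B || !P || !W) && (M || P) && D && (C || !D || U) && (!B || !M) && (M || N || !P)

Case M = True:
  (!M || U) forces U = True.
  (B || !M) forces B = True.
  Clause (!B || !M) is falsified — contradiction.
Case M = False:
  (!B || M) forces B = False.
  Clause (B || M) is falsified — contradiction.
Both cases fail, so the formula is unsatisfiable.

The formula is unsatisfiable.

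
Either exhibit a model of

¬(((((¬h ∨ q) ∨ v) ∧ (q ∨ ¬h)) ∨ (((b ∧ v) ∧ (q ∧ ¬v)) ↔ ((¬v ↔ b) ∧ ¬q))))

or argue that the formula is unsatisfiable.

v=F, q=F, b=T, h=T

  ¬(((((¬h ∨ q) ∨ v) ∧ (q ∨ ¬h)) ∨ (((b ∧ v) ∧ (q ∧ ¬v)) ↔ ((¬v ↔ b) ∧ ¬q)))) = True
    (((¬h ∨ q) ∨ v) ∧ (q ∨ ¬h)) ∨ (((b ∧ v) ∧ (q ∧ ¬v)) ↔ ((¬v ↔ b) ∧ ¬q)) = False
      ((¬h ∨ q) ∨ v) ∧ (q ∨ ¬h) = False
        (¬h ∨ q) ∨ v = False
          ¬h ∨ q = False
            ¬h = False
        q ∨ ¬h = False
          ¬h = False
      ((b ∧ v) ∧ (q ∧ ¬v)) ↔ ((¬v ↔ b) ∧ ¬q) = False
        (b ∧ v) ∧ (q ∧ ¬v) = False
          b ∧ v = False
          q ∧ ¬v = False
            ¬v = True
        (¬v ↔ b) ∧ ¬q = True
          ¬v ↔ b = True
            ¬v = True
          ¬q = True
The formula evaluates to True.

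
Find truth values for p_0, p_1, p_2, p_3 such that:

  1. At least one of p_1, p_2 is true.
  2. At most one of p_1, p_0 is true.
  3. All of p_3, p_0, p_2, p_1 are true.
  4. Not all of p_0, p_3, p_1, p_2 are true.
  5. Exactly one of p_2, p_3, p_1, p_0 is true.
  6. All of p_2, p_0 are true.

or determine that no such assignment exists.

UNSATISFIABLE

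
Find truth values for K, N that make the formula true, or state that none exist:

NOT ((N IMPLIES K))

K = False, N = True

  NOT ((N IMPLIES K)) = True
    N IMPLIES K = False
The formula evaluates to True.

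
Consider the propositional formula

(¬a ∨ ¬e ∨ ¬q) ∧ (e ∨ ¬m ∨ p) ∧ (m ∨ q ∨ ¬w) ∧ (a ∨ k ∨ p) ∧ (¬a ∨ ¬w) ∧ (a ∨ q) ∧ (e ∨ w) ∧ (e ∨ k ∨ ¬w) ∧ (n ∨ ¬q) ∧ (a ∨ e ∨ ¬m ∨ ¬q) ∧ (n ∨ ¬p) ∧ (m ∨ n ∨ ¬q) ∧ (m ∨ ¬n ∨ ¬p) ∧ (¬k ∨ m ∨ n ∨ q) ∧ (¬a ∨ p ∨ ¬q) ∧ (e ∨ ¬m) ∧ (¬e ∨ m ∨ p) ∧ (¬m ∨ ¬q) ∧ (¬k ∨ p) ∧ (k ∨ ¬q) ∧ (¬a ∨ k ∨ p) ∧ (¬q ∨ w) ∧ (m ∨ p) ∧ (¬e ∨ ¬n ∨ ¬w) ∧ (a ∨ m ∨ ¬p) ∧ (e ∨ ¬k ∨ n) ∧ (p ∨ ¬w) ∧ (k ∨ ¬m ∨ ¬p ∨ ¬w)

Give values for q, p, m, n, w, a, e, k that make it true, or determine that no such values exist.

q = False, p = True, m = True, n = True, w = False, a = True, e = True, k = True

Try q = True:
  (n ∨ ¬q) forces n = True.
  (¬m ∨ ¬q) forces m = False.
  (m ∨ ¬n ∨ ¬p) forces p = False.
  clause (m ∨ p) is falsified — backtrack.
So q = False.
  then (a ∨ q) forces a = True.
  then (¬a ∨ ¬w) forces w = False.
  then (e ∨ w) forces e = True.
Set p = True.
  then (n ∨ ¬p) forces n = True.
  then (m ∨ ¬n ∨ ¬p) forces m = True.
Set k = True.
All clauses satisfied.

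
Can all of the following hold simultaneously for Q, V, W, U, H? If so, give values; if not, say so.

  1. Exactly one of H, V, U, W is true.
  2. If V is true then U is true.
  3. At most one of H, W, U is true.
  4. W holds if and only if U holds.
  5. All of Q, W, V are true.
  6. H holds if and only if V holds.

Unsatisfiable — no assignment works.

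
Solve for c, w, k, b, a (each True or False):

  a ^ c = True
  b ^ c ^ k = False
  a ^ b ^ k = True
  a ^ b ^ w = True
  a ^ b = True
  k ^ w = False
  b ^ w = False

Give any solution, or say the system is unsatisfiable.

c=F, w=F, k=F, b=F, a=T

a ^ c = T ^ F = True ✓
b ^ c ^ k = F ^ F ^ F = False ✓
a ^ b ^ k = T ^ F ^ F = True ✓
a ^ b ^ w = T ^ F ^ F = True ✓
a ^ b = T ^ F = True ✓
k ^ w = F ^ F = False ✓
b ^ w = F ^ F = False ✓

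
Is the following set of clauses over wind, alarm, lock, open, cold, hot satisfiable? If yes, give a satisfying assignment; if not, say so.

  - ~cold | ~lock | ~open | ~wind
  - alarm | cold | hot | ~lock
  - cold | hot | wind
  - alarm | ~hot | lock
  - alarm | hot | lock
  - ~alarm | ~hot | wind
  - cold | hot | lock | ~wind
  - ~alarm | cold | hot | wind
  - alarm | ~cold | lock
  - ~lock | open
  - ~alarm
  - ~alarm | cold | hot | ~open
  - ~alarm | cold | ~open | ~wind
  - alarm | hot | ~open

wind=F, alarm=F, lock=T, open=T, cold=F, hot=T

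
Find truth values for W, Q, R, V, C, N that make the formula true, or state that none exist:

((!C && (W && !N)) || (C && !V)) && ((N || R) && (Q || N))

W: False, Q: False, R: False, V: False, C: True, N: True

  (!C && (W && !N)) || (C && !V) = True
    !C && (W && !N) = False
      !C = False
      W && !N = False
        !N = False
    C && !V = True
      !V = True
  (N || R) && (Q || N) = True
    N || R = True
    Q || N = True
Both conjuncts True, so the formula holds.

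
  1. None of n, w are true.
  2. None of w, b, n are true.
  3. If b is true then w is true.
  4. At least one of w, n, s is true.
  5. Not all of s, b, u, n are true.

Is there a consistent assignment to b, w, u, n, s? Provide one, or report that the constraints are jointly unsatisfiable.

b = False; w = False; u = False; n = False; s = True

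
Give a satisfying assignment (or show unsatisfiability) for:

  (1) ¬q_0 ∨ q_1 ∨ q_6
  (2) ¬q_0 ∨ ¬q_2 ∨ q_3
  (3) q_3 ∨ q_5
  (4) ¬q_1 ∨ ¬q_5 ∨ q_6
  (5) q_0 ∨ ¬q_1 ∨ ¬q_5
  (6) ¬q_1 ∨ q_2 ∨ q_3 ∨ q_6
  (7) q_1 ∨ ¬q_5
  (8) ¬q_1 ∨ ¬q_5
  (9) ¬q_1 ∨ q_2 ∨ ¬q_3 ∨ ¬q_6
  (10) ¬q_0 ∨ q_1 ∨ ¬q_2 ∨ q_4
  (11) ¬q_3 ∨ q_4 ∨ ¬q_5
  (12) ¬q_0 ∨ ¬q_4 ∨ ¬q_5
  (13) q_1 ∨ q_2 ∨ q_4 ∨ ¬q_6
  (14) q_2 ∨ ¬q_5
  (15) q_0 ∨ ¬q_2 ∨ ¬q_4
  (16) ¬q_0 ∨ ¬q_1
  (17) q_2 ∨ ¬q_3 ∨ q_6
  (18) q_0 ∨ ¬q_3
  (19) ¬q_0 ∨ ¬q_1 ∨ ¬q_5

q_0 = True; q_1 = False; q_2 = False; q_3 = True; q_4 = True; q_5 = False; q_6 = True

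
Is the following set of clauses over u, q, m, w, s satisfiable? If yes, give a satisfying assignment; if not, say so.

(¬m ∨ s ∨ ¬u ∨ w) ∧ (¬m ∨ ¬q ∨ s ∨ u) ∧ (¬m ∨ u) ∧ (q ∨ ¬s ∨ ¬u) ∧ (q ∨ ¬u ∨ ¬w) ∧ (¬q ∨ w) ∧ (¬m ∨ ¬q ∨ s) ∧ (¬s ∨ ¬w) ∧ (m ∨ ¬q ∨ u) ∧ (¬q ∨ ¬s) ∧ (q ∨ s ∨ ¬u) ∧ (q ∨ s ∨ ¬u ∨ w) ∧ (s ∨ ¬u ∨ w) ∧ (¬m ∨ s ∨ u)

u: False, q: False, m: False, w: False, s: False

Set u = False.
  then (¬m ∨ u) forces m = False.
  then (m ∨ ¬q ∨ u) forces q = False.
Set w = False.
Set s = False.
All clauses satisfied.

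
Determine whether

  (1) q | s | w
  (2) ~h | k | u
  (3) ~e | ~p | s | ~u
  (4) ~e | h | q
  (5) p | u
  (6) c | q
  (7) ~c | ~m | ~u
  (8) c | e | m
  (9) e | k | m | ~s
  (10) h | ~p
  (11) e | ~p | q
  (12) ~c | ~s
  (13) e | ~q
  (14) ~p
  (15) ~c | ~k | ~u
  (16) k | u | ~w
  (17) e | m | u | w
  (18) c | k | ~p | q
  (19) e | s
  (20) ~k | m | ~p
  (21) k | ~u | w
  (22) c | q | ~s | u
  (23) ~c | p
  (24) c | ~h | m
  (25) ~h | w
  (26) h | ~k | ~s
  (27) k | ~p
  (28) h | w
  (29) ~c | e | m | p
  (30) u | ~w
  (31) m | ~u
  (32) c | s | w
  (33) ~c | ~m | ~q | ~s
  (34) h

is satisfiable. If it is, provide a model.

e: True, q: True, c: False, m: True, u: True, h: True, s: True, k: True, w: True, p: False

Unit clause (~p) forces p = False.
In (~c | p) only ~c is left, so c = False.
Unit clause (h) forces h = True.
In (p | u) only u is left, so u = True.
In (c | q) only q is left, so q = True.
In (e | ~q) only e is left, so e = True.
In (c | ~h | m) only m is left, so m = True.
In (~h | w) only w is left, so w = True.
Set s = True.
Set k = True.
All clauses satisfied.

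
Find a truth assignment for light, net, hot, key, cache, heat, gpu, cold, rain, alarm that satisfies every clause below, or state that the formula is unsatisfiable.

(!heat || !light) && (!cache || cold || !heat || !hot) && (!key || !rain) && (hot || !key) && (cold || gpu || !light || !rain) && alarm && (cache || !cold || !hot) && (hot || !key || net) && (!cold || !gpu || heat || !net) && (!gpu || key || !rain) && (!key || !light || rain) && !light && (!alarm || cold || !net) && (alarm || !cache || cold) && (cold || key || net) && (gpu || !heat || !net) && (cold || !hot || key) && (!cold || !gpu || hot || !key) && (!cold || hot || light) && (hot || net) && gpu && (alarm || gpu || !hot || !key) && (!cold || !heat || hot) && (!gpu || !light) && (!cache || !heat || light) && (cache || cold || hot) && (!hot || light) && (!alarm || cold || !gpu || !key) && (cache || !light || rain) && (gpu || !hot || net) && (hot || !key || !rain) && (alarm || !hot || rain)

Unsatisfiable — no assignment works.

Case light = True:
  Clause (!light) is falsified — contradiction.
Case light = False:
  (alarm) forces alarm = True.
  (gpu) forces gpu = True.
  (!hot || light) forces hot = False.
  (hot || !key) forces key = False.
  (!gpu || key || !rain) forces rain = False.
  (!cold || hot || light) forces cold = False.
  (!alarm || cold || !net) forces net = False.
  Clause (cold || key || net) is falsified — contradiction.
Both cases fail, so the formula is unsatisfiable.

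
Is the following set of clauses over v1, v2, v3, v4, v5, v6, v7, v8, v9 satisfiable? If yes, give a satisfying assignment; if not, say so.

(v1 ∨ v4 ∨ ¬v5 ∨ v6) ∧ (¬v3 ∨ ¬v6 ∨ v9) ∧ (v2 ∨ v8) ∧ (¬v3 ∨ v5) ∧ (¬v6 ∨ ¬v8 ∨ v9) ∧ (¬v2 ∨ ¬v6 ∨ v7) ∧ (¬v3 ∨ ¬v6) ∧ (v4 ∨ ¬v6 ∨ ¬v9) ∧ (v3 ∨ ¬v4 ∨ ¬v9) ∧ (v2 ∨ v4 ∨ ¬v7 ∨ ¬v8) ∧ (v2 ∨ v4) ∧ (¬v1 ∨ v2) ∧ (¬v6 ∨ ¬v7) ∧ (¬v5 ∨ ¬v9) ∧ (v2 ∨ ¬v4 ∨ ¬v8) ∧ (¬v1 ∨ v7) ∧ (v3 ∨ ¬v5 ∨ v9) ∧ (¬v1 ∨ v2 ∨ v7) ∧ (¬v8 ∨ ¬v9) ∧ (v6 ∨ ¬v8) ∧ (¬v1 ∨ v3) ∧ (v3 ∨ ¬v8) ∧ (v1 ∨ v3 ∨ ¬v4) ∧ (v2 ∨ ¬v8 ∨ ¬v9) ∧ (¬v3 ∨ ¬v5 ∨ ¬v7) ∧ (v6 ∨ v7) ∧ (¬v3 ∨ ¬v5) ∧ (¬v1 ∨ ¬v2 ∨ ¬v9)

v1 = False, v2 = True, v3 = False, v4 = False, v5 = False, v6 = False, v7 = True, v8 = False, v9 = False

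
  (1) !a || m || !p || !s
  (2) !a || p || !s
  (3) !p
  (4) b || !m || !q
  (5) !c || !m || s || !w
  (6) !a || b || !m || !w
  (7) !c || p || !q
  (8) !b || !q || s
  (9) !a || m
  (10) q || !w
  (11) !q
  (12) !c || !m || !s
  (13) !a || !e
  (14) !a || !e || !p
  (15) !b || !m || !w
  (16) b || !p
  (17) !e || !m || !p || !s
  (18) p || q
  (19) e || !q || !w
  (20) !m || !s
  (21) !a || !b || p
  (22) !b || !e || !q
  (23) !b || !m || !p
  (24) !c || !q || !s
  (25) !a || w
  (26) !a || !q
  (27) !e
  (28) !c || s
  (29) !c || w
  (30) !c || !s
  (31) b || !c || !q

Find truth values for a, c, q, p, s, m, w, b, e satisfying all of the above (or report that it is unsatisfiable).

No satisfying assignment exists.

Case q = True:
  Clause (!q) is falsified — contradiction.
Case q = False:
  (!p) forces p = False.
  Clause (p || q) is falsified — contradiction.
Both cases fail, so the formula is unsatisfiable.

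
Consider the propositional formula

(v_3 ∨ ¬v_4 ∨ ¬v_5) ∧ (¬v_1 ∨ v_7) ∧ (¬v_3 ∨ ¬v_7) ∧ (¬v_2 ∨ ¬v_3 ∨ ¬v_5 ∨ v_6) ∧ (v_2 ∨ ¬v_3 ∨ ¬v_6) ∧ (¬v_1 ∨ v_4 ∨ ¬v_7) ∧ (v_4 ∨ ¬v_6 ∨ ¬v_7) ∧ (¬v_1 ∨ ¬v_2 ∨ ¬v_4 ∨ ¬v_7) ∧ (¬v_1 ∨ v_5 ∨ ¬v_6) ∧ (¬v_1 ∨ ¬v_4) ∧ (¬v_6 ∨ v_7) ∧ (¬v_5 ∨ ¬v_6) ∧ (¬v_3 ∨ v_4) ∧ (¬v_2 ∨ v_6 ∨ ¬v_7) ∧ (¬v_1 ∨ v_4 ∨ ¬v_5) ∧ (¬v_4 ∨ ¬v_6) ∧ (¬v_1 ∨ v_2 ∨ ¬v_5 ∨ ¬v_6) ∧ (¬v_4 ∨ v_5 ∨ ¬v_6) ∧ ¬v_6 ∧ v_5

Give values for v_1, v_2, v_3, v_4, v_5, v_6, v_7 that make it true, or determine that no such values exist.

Unit clause (¬v_6) forces v_6 = False.
Unit clause (v_5) forces v_5 = True.
Try v_1 = True:
  (¬v_1 ∨ v_7) forces v_7 = True.
  (¬v_3 ∨ ¬v_7) forces v_3 = False.
  (v_3 ∨ ¬v_4 ∨ ¬v_5) forces v_4 = False.
  clause (¬v_1 ∨ v_4 ∨ ¬v_7) is falsified — backtrack.
So v_1 = False.
Set v_2 = True.
  then (¬v_2 ∨ ¬v_3 ∨ ¬v_5 ∨ v_6) forces v_3 = False.
  then (¬v_2 ∨ v_6 ∨ ¬v_7) forces v_7 = False.
  then (v_3 ∨ ¬v_4 ∨ ¬v_5) forces v_4 = False.
All clauses satisfied.

v_1: False, v_2: True, v_3: False, v_4: False, v_5: True, v_6: False, v_7: False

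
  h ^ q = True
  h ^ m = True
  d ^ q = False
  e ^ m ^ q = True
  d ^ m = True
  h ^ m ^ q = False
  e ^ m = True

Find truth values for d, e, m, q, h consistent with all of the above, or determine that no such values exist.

Adding constraints 1, 2, 3, 5 mod 2: every variable appears an even number of times on the left, so the left side is 0.
But the right sides sum to 1 (mod 2). 0 ≠ 1 — the system is inconsistent.

Unsatisfiable — no assignment works.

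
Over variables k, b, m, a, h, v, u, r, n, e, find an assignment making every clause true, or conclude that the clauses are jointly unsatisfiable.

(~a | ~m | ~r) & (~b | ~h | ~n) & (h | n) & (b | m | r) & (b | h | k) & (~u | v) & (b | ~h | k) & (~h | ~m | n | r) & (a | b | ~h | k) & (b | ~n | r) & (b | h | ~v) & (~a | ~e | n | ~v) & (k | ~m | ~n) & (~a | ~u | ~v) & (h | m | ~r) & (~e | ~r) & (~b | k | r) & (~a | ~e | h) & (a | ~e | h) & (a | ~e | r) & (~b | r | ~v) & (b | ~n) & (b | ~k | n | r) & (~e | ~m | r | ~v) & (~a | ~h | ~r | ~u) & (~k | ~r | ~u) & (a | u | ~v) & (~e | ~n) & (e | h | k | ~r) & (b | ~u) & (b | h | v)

Set k = True.
Set b = True.
Set m = True.
Set a = True.
  then (~a | ~m | ~r) forces r = False.
  then (~b | r | ~v) forces v = False.
  then (~u | v) forces u = False.
Try h = True:
  (~b | ~h | ~n) forces n = False.
  clause (~h | ~m | n | r) is falsified — backtrack.
So h = False.
  then (h | n) forces n = True.
  then (~a | ~e | h) forces e = False.
All clauses satisfied.

k: True, b: True, m: True, a: True, h: False, v: False, u: False, r: False, n: True, e: False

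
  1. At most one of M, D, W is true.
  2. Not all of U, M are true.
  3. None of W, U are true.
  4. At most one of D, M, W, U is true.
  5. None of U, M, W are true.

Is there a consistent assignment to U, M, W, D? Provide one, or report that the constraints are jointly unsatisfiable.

U=F; M=F; W=F; D=T

  (1) {M, D, W}: 1 true — at most one ✓
  (2) {U, M}: 0/2 true — not all ✓
  (3) {W, U}: 0 true — none ✓
  (4) {D, M, W, U}: 1 true — at most one ✓
  (5) {U, M, W}: 0 true — none ✓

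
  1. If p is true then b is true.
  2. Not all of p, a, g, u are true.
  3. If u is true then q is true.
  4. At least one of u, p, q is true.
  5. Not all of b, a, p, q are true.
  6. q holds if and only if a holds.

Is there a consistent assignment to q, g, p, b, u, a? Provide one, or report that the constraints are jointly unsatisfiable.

q=T, g=T, p=F, b=F, u=T, a=T

  (1) p=F ⇒ b: vacuous ✓
  (2) {p, a, g, u}: 3/4 true — not all ✓
  (3) u=T ⇒ q: T ✓
  (4) {u, p, q}: 2 true — at least one ✓
  (5) {b, a, p, q}: 2/4 true — not all ✓
  (6) q=T, a=T — same ✓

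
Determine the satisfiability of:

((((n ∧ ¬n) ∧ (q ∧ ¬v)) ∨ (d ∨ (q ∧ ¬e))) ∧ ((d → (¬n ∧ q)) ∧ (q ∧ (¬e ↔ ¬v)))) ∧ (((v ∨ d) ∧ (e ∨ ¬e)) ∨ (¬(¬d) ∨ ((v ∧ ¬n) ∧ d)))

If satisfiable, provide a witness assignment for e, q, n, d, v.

e=F, q=T, n=F, d=T, v=F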